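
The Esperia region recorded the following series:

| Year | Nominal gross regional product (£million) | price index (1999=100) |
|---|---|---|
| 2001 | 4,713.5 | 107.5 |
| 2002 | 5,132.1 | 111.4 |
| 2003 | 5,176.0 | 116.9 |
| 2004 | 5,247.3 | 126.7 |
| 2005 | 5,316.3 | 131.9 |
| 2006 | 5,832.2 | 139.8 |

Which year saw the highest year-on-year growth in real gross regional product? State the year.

2002: real = 5132.1/1.114 = 4606.91; growth vs 2001 (4384.65) = 5.07%.
2003: real = 5176.0/1.169 = 4427.72; growth vs 2002 (4606.91) = -3.89%.
2004: real = 5247.3/1.267 = 4141.52; growth vs 2003 (4427.72) = -6.46%.
2005: real = 5316.3/1.319 = 4030.55; growth vs 2004 (4141.52) = -2.68%.
2006: real = 5832.2/1.398 = 4171.82; growth vs 2005 (4030.55) = 3.50%.

2002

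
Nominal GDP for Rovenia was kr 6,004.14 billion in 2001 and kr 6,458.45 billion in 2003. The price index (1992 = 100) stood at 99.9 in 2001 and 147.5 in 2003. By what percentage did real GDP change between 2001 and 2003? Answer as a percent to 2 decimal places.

-27.15%

Deflate each year: 2001 → 6004.14/0.999 = 6010.15; 2003 → 6458.45/1.475 = 4378.61.
So real GDP changed by 4378.61/6010.15 − 1 = -0.2715, i.e. -27.15%.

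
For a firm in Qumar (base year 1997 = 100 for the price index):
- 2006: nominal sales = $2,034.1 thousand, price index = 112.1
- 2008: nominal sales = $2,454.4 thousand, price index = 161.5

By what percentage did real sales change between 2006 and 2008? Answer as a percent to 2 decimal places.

Real sales 2006 = 2034.1 / 1.121 = 1814.54.
Real sales 2008 = 2454.4 / 1.615 = 1519.75.
Real growth = 1519.75 / 1814.54 − 1 = -0.1625.

-16.25%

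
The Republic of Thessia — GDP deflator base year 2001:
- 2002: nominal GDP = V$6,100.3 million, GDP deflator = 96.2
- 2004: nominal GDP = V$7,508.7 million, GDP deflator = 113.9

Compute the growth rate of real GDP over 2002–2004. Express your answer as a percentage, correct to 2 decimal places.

3.96%

Real GDP 2002 = 6100.3 / 0.962 = 6341.27.
Real GDP 2004 = 7508.7 / 1.139 = 6592.36.
Real growth = 6592.36 / 6341.27 − 1 = 0.0396.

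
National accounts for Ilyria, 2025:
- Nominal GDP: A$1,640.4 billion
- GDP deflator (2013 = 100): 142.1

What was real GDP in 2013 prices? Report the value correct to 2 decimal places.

Real GDP = Nominal / (GDP deflator/100) = 1640.4 / 1.421 = 1154.40.

A$1,154.40 billion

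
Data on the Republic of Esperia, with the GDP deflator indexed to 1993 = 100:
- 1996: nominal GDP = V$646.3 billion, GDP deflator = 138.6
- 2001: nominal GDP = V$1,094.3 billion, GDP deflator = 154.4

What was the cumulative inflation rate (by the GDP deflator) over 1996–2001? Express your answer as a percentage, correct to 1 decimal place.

11.4%

Price-level change = 154.4 / 138.6 − 1 = 0.1140.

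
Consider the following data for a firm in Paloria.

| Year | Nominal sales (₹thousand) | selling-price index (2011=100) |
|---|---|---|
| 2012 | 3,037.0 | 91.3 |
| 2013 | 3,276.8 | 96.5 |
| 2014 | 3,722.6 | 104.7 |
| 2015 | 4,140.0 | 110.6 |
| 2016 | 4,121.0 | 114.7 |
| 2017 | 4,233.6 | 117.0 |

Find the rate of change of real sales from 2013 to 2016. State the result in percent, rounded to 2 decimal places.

5.81%

Real sales 2013 = 3276.8/0.965 = 3395.65.
Real sales 2016 = 4121.0/1.147 = 3592.85.
Change = 3592.85/3395.65 − 1 = 0.0581.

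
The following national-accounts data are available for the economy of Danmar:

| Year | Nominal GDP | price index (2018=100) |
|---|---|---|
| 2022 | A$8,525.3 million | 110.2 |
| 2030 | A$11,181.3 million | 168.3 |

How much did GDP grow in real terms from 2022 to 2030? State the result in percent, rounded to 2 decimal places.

-14.12%

Real GDP 2022 = 8525.3 / 1.102 = 7736.21.
Real GDP 2030 = 11181.3 / 1.683 = 6643.67.
Real growth = 6643.67 / 7736.21 − 1 = -0.1412.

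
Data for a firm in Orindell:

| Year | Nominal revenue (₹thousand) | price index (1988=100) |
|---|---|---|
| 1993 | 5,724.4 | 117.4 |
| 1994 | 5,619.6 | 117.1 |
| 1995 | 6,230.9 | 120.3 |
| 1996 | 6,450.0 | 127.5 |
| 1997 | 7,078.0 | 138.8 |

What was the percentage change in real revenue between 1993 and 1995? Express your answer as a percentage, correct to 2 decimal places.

Real revenue 1993 = 5724.4/1.174 = 4875.98.
Real revenue 1995 = 6230.9/1.203 = 5179.47.
Change = 5179.47/4875.98 − 1 = 0.0622.

6.22%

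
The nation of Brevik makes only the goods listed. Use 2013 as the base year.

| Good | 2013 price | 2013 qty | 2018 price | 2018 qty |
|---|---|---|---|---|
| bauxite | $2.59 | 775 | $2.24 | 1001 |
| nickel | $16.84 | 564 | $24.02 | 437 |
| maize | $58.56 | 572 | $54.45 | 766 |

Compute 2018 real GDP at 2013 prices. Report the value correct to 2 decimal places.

$54808.63

Real GDP 2018 = Σ (p_2013 × q_2018) = 2.59·1001 + 16.84·437 + 58.56·766 = 54808.63.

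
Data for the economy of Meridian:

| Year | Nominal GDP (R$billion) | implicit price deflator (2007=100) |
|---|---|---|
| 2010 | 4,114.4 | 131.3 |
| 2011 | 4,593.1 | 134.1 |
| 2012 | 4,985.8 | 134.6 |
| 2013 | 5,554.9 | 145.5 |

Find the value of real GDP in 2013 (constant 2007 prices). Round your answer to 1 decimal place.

R$3,817.8 billion

Real GDP 2013 = 5554.9 / 1.455 = 3817.80.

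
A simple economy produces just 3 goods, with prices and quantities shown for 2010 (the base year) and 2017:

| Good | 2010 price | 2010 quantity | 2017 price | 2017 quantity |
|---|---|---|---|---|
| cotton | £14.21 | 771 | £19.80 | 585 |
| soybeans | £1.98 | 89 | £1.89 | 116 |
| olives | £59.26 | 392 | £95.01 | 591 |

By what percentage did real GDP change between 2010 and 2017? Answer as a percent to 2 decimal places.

Real GDP 2010 = Nominal GDP 2010 = 14.21·771 + 1.98·89 + 59.26·392 = 34362.05.
Real GDP 2017 (at 2010 prices) = 14.21·585 + 1.98·116 + 59.26·591 = 43565.19.
Real growth = 43565.19/34362.05 − 1 = 0.2678.

26.78%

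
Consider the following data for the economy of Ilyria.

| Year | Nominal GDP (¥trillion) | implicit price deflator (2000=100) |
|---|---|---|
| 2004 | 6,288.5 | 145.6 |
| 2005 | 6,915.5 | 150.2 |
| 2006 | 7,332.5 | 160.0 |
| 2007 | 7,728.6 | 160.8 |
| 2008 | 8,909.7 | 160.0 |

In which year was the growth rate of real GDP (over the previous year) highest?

2005: real = 6915.5/1.502 = 4604.19; growth vs 2004 (4319.02) = 6.60%.
2006: real = 7332.5/1.600 = 4582.81; growth vs 2005 (4604.19) = -0.46%.
2007: real = 7728.6/1.608 = 4806.34; growth vs 2006 (4582.81) = 4.88%.
2008: real = 8909.7/1.600 = 5568.56; growth vs 2007 (4806.34) = 15.86%.

2008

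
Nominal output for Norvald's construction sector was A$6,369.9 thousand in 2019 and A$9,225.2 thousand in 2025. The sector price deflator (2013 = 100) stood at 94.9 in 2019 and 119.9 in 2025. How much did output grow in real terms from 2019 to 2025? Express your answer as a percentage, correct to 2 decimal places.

14.63%

Deflate each year: 2019 → 6369.9/0.949 = 6712.22; 2025 → 9225.2/1.199 = 7694.08.
So real output changed by 7694.08/6712.22 − 1 = 0.1463, i.e. 14.63%.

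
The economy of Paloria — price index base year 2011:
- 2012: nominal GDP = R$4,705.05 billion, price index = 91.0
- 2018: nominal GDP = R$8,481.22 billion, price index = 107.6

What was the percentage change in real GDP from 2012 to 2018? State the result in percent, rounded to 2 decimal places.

Deflate each year: 2012 → 4705.05/0.910 = 5170.38; 2018 → 8481.22/1.076 = 7882.17.
So real GDP changed by 7882.17/5170.38 − 1 = 0.5245, i.e. 52.45%.

52.45%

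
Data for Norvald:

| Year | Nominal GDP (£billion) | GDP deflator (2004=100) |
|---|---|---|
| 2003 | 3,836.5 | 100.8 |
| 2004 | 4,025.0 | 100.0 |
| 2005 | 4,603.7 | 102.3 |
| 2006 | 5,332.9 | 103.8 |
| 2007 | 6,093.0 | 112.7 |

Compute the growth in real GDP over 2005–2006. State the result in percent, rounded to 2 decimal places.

Real GDP 2005 = 4603.7/1.023 = 4500.20.
Real GDP 2006 = 5332.9/1.038 = 5137.67.
Change = 5137.67/4500.20 − 1 = 0.1417.

14.17%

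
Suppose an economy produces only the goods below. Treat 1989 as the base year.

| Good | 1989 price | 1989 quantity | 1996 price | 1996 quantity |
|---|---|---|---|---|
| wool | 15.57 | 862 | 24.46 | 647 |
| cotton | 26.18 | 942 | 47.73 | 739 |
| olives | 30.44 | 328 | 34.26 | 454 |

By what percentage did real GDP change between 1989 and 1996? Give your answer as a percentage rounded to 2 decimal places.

-10.04%

Real GDP 1989 = Nominal GDP 1989 = 15.57·862 + 26.18·942 + 30.44·328 = 48067.22.
Real GDP 1996 (at 1989 prices) = 15.57·647 + 26.18·739 + 30.44·454 = 43240.57.
Real growth = 43240.57/48067.22 − 1 = -0.1004.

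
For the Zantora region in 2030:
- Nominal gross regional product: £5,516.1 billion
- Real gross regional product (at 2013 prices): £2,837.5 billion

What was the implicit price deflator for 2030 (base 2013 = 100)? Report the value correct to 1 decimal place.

194.4

implicit price deflator = (Nominal / Real) × 100 = 5516.1 / 2837.5 × 100 = 194.40.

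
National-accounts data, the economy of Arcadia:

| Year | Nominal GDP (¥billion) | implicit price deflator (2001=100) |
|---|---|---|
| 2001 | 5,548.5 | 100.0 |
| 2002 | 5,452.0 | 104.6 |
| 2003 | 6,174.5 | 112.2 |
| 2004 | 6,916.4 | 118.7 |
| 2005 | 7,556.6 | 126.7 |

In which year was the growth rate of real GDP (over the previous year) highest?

2002: real = 5452.0/1.046 = 5212.24; growth vs 2001 (5548.50) = -6.06%.
2003: real = 6174.5/1.122 = 5503.12; growth vs 2002 (5212.24) = 5.58%.
2004: real = 6916.4/1.187 = 5826.79; growth vs 2003 (5503.12) = 5.88%.
2005: real = 7556.6/1.267 = 5964.17; growth vs 2004 (5826.79) = 2.36%.

2004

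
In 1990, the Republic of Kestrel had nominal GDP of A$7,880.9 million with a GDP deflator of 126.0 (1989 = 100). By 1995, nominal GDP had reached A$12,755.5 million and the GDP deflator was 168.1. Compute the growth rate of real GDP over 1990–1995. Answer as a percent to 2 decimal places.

21.32%

Deflate each year: 1990 → 7880.9/1.260 = 6254.68; 1995 → 12755.5/1.681 = 7588.04.
So real GDP changed by 7588.04/6254.68 − 1 = 0.2132, i.e. 21.32%.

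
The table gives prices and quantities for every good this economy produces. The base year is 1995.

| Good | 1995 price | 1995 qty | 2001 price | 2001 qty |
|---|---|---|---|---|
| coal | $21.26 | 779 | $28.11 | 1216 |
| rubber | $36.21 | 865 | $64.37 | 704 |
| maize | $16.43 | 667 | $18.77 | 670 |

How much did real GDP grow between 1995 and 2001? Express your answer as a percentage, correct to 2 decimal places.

Real GDP 1995 = Nominal GDP 1995 = 21.26·779 + 36.21·865 + 16.43·667 = 58842.00.
Real GDP 2001 (at 1995 prices) = 21.26·1216 + 36.21·704 + 16.43·670 = 62352.10.
Real growth = 62352.10/58842.00 − 1 = 0.0597.

5.97%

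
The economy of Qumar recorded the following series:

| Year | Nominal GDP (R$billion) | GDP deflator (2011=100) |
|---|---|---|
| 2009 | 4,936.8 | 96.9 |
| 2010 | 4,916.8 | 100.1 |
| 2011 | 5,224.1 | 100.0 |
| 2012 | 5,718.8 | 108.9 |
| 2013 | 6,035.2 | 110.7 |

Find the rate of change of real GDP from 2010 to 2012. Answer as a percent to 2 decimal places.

6.91%

Real GDP 2010 = 4916.8/1.001 = 4911.89.
Real GDP 2012 = 5718.8/1.089 = 5251.42.
Change = 5251.42/4911.89 − 1 = 0.0691.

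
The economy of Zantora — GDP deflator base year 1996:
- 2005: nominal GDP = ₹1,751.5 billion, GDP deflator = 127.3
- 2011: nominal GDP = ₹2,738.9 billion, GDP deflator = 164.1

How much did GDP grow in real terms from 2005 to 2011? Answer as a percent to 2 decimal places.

21.31%

Deflate each year: 2005 → 1751.5/1.273 = 1375.88; 2011 → 2738.9/1.641 = 1669.04.
So real GDP changed by 1669.04/1375.88 − 1 = 0.2131, i.e. 21.31%.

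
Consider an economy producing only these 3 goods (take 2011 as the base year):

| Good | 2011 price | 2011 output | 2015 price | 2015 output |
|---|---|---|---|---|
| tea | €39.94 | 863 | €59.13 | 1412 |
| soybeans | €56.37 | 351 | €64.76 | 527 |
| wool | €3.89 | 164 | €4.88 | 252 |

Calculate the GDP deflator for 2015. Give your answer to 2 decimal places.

136.48

Nominal GDP 2015 = 59.13·1412 + 64.76·527 + 4.88·252 = 118849.84.
Real GDP 2015 (at 2011 prices) = 39.94·1412 + 56.37·527 + 3.89·252 = 87082.55.
Deflator = Nominal/Real × 100 = 118849.84/87082.55 × 100 = 136.480.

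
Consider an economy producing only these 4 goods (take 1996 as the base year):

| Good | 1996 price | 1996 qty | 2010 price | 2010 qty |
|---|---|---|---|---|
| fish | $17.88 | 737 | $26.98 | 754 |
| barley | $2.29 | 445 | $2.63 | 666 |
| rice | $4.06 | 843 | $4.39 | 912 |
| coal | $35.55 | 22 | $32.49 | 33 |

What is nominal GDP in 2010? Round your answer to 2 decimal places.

$27170.35

Nominal GDP 2010 = Σ (p_2010 × q_2010) = 26.98·754 + 2.63·666 + 4.39·912 + 32.49·33 = 27170.35.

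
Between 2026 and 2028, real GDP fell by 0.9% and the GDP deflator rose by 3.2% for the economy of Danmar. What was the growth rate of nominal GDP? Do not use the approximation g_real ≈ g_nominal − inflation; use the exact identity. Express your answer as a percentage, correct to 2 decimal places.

2.27%

(1 + g_nom) = (1 + g_real)(1 + π) = 0.9910 × 1.0320 = 1.02271.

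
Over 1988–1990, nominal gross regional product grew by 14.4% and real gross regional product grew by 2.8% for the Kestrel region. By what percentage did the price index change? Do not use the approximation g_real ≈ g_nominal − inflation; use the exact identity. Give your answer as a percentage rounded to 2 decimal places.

(1 + g_nom) = (1 + g_real)(1 + π), so π = 1.1440 / 1.0280 − 1 = 0.11284.

11.28%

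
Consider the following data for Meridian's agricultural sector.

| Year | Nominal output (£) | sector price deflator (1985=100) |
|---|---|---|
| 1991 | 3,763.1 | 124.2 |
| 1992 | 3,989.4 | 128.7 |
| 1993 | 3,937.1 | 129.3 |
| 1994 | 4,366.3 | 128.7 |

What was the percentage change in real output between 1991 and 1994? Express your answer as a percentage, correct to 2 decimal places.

11.97%

Real output 1991 = 3763.1/1.242 = 3029.87.
Real output 1994 = 4366.3/1.287 = 3392.62.
Change = 3392.62/3029.87 − 1 = 0.1197.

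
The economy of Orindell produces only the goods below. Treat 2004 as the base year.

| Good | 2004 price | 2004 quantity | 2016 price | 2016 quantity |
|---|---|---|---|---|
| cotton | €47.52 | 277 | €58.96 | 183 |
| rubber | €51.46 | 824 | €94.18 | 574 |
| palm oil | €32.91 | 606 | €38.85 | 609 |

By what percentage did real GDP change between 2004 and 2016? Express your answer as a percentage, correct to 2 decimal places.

Real GDP 2004 = Nominal GDP 2004 = 47.52·277 + 51.46·824 + 32.91·606 = 75509.54.
Real GDP 2016 (at 2004 prices) = 47.52·183 + 51.46·574 + 32.91·609 = 58276.39.
Real growth = 58276.39/75509.54 − 1 = -0.2282.

-22.82%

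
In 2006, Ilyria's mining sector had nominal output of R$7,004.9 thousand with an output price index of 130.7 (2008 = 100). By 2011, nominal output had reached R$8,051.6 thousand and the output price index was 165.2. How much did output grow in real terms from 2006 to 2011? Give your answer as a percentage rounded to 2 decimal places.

-9.06%

Real output 2006 = 7004.9 / 1.307 = 5359.53.
Real output 2011 = 8051.6 / 1.652 = 4873.85.
Real growth = 4873.85 / 5359.53 − 1 = -0.0906.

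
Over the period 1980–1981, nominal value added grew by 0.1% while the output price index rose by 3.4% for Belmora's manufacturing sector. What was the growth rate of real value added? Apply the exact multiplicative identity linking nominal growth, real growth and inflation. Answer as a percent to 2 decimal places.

-3.19%

(1 + g_nom) = (1 + g_real)(1 + π), so g_real = 1.0010 / 1.0340 − 1 = -0.03191.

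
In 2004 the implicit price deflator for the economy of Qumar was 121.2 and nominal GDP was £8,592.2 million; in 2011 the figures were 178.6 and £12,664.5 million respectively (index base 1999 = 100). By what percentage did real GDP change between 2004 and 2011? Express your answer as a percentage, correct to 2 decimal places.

Real GDP 2004 = 8592.2 / 1.212 = 7089.27.
Real GDP 2011 = 12664.5 / 1.786 = 7090.99.
Real growth = 7090.99 / 7089.27 − 1 = 0.0002.

0.02%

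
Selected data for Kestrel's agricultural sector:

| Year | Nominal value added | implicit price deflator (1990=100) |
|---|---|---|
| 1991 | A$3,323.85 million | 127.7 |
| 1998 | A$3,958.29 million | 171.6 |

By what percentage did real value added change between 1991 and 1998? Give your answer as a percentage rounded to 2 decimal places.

Real value added 1991 = 3323.85 / 1.277 = 2602.86.
Real value added 1998 = 3958.29 / 1.716 = 2306.70.
Real growth = 2306.70 / 2602.86 − 1 = -0.1138.

-11.38%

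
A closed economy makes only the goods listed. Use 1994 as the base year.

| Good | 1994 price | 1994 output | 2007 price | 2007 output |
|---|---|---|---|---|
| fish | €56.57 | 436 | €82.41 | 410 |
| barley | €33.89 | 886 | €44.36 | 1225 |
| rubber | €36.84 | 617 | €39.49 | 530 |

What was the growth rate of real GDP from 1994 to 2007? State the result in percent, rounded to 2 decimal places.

Real GDP 1994 = Nominal GDP 1994 = 56.57·436 + 33.89·886 + 36.84·617 = 77421.34.
Real GDP 2007 (at 1994 prices) = 56.57·410 + 33.89·1225 + 36.84·530 = 84234.15.
Real growth = 84234.15/77421.34 − 1 = 0.0880.

8.80%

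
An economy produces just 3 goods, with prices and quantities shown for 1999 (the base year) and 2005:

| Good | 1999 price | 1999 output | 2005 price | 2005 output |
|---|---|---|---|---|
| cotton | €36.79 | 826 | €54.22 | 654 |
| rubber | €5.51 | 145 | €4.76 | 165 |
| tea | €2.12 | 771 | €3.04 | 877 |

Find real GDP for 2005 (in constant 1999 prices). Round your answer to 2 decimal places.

€26829.05

Real GDP 2005 = Σ (p_1999 × q_2005) = 36.79·654 + 5.51·165 + 2.12·877 = 26829.05.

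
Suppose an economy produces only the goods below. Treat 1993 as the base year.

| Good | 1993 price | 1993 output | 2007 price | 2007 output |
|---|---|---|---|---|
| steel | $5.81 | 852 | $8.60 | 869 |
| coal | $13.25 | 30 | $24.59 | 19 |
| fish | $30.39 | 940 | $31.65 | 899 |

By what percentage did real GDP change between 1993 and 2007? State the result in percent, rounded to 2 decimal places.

Real GDP 1993 = Nominal GDP 1993 = 5.81·852 + 13.25·30 + 30.39·940 = 33914.22.
Real GDP 2007 (at 1993 prices) = 5.81·869 + 13.25·19 + 30.39·899 = 32621.25.
Real growth = 32621.25/33914.22 − 1 = -0.0381.

-3.81%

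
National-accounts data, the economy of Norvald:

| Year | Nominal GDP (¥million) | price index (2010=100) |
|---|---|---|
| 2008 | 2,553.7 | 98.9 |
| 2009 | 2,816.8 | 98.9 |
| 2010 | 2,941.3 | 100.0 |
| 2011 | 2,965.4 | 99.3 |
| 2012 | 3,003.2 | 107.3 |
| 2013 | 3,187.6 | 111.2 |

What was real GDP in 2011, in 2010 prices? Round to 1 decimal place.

Real GDP 2011 = 2965.4 / 0.993 = 2986.30.

¥2,986.3 million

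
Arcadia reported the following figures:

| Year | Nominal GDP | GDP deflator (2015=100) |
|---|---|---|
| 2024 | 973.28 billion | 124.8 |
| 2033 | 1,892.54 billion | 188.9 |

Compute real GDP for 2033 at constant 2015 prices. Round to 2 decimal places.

1,001.87 billion

Real GDP = Nominal / (GDP deflator/100) = 1892.54 / 1.889 = 1001.87.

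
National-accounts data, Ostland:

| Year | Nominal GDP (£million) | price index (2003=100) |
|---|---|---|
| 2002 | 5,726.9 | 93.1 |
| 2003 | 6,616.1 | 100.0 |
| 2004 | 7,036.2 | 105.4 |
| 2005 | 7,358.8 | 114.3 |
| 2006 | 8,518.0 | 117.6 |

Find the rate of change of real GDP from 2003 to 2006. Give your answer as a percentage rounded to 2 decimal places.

9.48%

Real GDP 2003 = 6616.1/1.000 = 6616.10.
Real GDP 2006 = 8518.0/1.176 = 7243.20.
Change = 7243.20/6616.10 − 1 = 0.0948.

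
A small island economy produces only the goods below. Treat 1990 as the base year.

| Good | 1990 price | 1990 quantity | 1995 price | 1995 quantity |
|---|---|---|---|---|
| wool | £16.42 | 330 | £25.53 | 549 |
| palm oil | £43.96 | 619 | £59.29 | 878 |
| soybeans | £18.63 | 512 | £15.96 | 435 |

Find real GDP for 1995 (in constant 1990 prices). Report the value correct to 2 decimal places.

Real GDP 1995 = Σ (p_1990 × q_1995) = 16.42·549 + 43.96·878 + 18.63·435 = 55715.51.

£55715.51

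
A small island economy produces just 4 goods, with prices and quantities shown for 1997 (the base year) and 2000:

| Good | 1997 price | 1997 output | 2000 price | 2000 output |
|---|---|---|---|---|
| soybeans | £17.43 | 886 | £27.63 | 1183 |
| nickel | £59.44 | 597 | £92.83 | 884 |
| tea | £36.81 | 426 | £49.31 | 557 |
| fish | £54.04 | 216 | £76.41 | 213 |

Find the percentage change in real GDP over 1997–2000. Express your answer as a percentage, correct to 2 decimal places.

Real GDP 1997 = Nominal GDP 1997 = 17.43·886 + 59.44·597 + 36.81·426 + 54.04·216 = 78282.36.
Real GDP 2000 (at 1997 prices) = 17.43·1183 + 59.44·884 + 36.81·557 + 54.04·213 = 105178.34.
Real growth = 105178.34/78282.36 − 1 = 0.3436.

34.36%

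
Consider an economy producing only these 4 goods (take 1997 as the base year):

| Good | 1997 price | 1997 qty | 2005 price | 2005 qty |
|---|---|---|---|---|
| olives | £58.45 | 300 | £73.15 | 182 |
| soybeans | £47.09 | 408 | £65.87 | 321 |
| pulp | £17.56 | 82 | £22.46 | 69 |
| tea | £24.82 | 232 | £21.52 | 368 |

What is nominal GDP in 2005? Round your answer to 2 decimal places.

Nominal GDP 2005 = Σ (p_2005 × q_2005) = 73.15·182 + 65.87·321 + 22.46·69 + 21.52·368 = 43926.67.

£43926.67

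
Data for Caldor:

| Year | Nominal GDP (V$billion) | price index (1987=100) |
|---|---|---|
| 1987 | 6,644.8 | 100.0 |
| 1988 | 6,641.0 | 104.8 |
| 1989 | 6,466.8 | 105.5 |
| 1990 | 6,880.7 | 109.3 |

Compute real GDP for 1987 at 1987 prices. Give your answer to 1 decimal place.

V$6,644.8 billion

Real GDP 1987 = 6644.8 / 1.000 = 6644.80.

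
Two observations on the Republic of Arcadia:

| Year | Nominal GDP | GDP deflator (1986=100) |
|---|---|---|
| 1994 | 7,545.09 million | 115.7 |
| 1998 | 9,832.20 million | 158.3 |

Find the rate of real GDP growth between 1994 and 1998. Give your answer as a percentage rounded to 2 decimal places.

Real GDP 1994 = 7545.09 / 1.157 = 6521.25.
Real GDP 1998 = 9832.20 / 1.583 = 6211.12.
Real growth = 6211.12 / 6521.25 − 1 = -0.0476.

-4.76%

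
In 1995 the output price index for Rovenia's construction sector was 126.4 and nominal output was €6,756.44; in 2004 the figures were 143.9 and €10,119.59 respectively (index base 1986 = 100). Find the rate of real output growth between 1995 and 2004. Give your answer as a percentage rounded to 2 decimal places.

31.56%

Deflate each year: 1995 → 6756.44/1.264 = 5345.28; 2004 → 10119.59/1.439 = 7032.38.
So real output changed by 7032.38/5345.28 − 1 = 0.3156, i.e. 31.56%.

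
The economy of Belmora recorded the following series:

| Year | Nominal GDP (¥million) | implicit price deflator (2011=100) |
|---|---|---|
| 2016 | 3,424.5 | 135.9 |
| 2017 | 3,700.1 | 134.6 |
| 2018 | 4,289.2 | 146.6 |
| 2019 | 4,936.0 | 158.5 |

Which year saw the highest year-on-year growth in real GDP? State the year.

2017: real = 3700.1/1.346 = 2748.96; growth vs 2016 (2519.87) = 9.09%.
2018: real = 4289.2/1.466 = 2925.78; growth vs 2017 (2748.96) = 6.43%.
2019: real = 4936.0/1.585 = 3114.20; growth vs 2018 (2925.78) = 6.44%.

2017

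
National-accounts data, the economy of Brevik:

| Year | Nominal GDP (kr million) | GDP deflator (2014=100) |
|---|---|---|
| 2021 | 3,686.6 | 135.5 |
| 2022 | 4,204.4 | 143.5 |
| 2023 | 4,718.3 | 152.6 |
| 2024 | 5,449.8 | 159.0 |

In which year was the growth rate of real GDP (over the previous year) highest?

2022: real = 4204.4/1.435 = 2929.90; growth vs 2021 (2720.74) = 7.69%.
2023: real = 4718.3/1.526 = 3091.94; growth vs 2022 (2929.90) = 5.53%.
2024: real = 5449.8/1.590 = 3427.55; growth vs 2023 (3091.94) = 10.85%.

2024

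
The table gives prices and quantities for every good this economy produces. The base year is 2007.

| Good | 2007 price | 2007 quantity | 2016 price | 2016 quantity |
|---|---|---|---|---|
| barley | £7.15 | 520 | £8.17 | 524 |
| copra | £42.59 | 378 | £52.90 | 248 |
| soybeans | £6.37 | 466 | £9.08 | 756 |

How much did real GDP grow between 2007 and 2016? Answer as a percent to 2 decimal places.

-16.07%

Real GDP 2007 = Nominal GDP 2007 = 7.15·520 + 42.59·378 + 6.37·466 = 22785.44.
Real GDP 2016 (at 2007 prices) = 7.15·524 + 42.59·248 + 6.37·756 = 19124.64.
Real growth = 19124.64/22785.44 − 1 = -0.1607.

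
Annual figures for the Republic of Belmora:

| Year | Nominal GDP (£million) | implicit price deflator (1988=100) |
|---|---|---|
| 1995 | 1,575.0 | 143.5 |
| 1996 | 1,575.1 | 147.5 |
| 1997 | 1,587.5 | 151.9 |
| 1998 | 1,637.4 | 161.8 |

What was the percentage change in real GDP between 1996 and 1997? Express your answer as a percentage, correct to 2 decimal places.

Real GDP 1996 = 1575.1/1.475 = 1067.86.
Real GDP 1997 = 1587.5/1.519 = 1045.10.
Change = 1045.10/1067.86 − 1 = -0.0213.

-2.13%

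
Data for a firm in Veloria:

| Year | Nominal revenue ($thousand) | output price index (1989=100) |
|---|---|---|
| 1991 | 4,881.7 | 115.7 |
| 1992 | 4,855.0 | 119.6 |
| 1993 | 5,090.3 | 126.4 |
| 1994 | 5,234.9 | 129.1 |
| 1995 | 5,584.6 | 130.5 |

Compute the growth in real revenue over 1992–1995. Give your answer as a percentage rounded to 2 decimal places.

Real revenue 1992 = 4855.0/1.196 = 4059.36.
Real revenue 1995 = 5584.6/1.305 = 4279.39.
Change = 4279.39/4059.36 − 1 = 0.0542.

5.42%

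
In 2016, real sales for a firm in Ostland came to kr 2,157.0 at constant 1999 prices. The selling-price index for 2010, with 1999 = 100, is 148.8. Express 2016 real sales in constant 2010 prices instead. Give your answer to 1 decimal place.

kr 3,209.6

Real sales in 2010 prices = Real sales in 1999 prices × (P_2010/P_1999) = 2157.0 × 1.488 = 3209.62.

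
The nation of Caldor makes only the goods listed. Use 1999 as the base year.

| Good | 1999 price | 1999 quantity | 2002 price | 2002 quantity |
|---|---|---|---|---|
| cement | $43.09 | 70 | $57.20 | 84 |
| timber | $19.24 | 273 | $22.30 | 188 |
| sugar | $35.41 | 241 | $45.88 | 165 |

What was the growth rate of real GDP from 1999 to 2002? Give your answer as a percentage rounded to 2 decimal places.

Real GDP 1999 = Nominal GDP 1999 = 43.09·70 + 19.24·273 + 35.41·241 = 16802.63.
Real GDP 2002 (at 1999 prices) = 43.09·84 + 19.24·188 + 35.41·165 = 13079.33.
Real growth = 13079.33/16802.63 − 1 = -0.2216.

-22.16%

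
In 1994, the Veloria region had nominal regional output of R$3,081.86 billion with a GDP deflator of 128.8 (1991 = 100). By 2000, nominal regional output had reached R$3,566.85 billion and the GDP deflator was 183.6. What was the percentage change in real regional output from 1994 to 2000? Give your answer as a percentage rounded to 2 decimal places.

-18.81%

Deflate each year: 1994 → 3081.86/1.288 = 2392.75; 2000 → 3566.85/1.836 = 1942.73.
So real regional output changed by 1942.73/2392.75 − 1 = -0.1881, i.e. -18.81%.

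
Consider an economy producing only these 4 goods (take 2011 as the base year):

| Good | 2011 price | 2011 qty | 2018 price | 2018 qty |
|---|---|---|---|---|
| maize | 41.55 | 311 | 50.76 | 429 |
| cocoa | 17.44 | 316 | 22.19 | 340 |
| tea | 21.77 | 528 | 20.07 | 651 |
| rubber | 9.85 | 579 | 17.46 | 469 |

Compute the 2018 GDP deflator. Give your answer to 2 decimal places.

Nominal GDP 2018 = 50.76·429 + 22.19·340 + 20.07·651 + 17.46·469 = 50574.95.
Real GDP 2018 (at 2011 prices) = 41.55·429 + 17.44·340 + 21.77·651 + 9.85·469 = 42546.47.
Deflator = Nominal/Real × 100 = 50574.95/42546.47 × 100 = 118.870.

118.87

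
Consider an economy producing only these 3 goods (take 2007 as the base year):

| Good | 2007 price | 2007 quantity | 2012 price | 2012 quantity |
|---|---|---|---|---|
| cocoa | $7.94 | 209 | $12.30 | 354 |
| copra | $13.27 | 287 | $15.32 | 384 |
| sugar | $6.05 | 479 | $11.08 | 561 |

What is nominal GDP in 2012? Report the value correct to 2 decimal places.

$16452.96

Nominal GDP 2012 = Σ (p_2012 × q_2012) = 12.30·354 + 15.32·384 + 11.08·561 = 16452.96.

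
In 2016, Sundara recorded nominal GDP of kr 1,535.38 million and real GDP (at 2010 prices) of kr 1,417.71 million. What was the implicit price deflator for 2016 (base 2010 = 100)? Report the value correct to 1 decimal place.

108.3

implicit price deflator = (Nominal / Real) × 100 = 1535.38 / 1417.71 × 100 = 108.30.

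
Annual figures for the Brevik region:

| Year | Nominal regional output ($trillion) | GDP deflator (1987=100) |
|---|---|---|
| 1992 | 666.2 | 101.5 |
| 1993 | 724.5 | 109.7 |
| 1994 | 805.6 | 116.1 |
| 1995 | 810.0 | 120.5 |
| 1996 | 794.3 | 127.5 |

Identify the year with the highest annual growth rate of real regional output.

1994

1993: real = 724.5/1.097 = 660.44; growth vs 1992 (656.35) = 0.62%.
1994: real = 805.6/1.161 = 693.88; growth vs 1993 (660.44) = 5.06%.
1995: real = 810.0/1.205 = 672.20; growth vs 1994 (693.88) = -3.12%.
1996: real = 794.3/1.275 = 622.98; growth vs 1995 (672.20) = -7.32%.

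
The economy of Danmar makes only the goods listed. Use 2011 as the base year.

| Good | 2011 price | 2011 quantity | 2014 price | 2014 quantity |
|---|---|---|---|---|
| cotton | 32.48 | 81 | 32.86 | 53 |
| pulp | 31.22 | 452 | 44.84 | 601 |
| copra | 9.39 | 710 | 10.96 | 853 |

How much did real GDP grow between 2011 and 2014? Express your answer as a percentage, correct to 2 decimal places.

Real GDP 2011 = Nominal GDP 2011 = 32.48·81 + 31.22·452 + 9.39·710 = 23409.22.
Real GDP 2014 (at 2011 prices) = 32.48·53 + 31.22·601 + 9.39·853 = 28494.33.
Real growth = 28494.33/23409.22 − 1 = 0.2172.

21.72%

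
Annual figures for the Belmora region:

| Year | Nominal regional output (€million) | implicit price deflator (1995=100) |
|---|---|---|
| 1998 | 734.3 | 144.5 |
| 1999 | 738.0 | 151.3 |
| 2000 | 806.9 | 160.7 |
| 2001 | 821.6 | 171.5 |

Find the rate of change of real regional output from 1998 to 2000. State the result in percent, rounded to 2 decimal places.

Real regional output 1998 = 734.3/1.445 = 508.17.
Real regional output 2000 = 806.9/1.607 = 502.12.
Change = 502.12/508.17 − 1 = -0.0119.

-1.19%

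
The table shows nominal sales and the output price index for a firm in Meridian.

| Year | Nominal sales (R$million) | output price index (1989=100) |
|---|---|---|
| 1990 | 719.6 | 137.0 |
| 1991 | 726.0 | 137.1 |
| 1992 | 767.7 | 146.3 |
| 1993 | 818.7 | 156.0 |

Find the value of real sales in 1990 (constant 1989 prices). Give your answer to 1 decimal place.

R$525.3 million

Real sales 1990 = 719.6 / 1.370 = 525.26.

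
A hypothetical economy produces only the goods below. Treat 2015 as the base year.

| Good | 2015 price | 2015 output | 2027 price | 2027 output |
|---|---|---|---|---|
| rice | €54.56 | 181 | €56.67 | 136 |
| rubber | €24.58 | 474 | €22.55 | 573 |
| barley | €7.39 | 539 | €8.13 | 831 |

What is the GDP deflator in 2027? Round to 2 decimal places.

Nominal GDP 2027 = 56.67·136 + 22.55·573 + 8.13·831 = 27384.30.
Real GDP 2027 (at 2015 prices) = 54.56·136 + 24.58·573 + 7.39·831 = 27645.59.
Deflator = Nominal/Real × 100 = 27384.30/27645.59 × 100 = 99.055.

99.05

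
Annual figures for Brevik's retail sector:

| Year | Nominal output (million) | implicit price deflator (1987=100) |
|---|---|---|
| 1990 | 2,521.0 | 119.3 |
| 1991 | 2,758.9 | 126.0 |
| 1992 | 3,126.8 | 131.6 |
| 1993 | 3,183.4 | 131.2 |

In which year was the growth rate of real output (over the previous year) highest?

1991: real = 2758.9/1.260 = 2189.60; growth vs 1990 (2113.16) = 3.62%.
1992: real = 3126.8/1.316 = 2375.99; growth vs 1991 (2189.60) = 8.51%.
1993: real = 3183.4/1.312 = 2426.37; growth vs 1992 (2375.99) = 2.12%.

1992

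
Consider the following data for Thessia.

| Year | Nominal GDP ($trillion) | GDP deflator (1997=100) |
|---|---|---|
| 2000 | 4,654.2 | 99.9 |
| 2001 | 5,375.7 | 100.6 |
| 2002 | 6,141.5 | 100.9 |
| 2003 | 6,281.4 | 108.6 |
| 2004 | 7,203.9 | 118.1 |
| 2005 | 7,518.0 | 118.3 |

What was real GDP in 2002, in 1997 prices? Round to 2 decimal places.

Real GDP 2002 = 6141.5 / 1.009 = 6086.72.

$6,086.72 trillion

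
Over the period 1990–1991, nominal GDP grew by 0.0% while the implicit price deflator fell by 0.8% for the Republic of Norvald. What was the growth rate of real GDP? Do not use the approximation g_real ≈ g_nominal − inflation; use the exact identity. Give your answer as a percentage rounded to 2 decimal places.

(1 + g_nom) = (1 + g_real)(1 + π), so g_real = 1.0000 / 0.9920 − 1 = 0.00806.

0.81%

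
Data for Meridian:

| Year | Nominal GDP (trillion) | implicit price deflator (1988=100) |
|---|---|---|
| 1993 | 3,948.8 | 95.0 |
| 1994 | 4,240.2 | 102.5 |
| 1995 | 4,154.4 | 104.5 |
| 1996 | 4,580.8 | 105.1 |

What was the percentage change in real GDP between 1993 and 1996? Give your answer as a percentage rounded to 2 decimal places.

Real GDP 1993 = 3948.8/0.950 = 4156.63.
Real GDP 1996 = 4580.8/1.051 = 4358.52.
Change = 4358.52/4156.63 − 1 = 0.0486.

4.86%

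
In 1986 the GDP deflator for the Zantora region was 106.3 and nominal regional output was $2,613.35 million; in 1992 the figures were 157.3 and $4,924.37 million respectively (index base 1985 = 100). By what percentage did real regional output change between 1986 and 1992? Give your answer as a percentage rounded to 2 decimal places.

27.34%

Real regional output 1986 = 2613.35 / 1.063 = 2458.47.
Real regional output 1992 = 4924.37 / 1.573 = 3130.56.
Real growth = 3130.56 / 2458.47 − 1 = 0.2734.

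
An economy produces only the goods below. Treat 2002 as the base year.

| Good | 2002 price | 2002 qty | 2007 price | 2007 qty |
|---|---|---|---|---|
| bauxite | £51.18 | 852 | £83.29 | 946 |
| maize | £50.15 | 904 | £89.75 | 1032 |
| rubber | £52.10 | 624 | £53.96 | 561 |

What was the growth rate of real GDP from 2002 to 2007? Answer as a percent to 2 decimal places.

Real GDP 2002 = Nominal GDP 2002 = 51.18·852 + 50.15·904 + 52.10·624 = 121451.36.
Real GDP 2007 (at 2002 prices) = 51.18·946 + 50.15·1032 + 52.10·561 = 129399.18.
Real growth = 129399.18/121451.36 − 1 = 0.0654.

6.54%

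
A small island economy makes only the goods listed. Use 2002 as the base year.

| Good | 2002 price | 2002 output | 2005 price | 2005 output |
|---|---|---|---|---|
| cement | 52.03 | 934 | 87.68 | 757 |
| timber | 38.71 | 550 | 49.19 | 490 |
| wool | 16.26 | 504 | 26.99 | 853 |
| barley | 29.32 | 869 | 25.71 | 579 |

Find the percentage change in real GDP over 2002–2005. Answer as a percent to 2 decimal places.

Real GDP 2002 = Nominal GDP 2002 = 52.03·934 + 38.71·550 + 16.26·504 + 29.32·869 = 103560.64.
Real GDP 2005 (at 2002 prices) = 52.03·757 + 38.71·490 + 16.26·853 + 29.32·579 = 89200.67.
Real growth = 89200.67/103560.64 − 1 = -0.1387.

-13.87%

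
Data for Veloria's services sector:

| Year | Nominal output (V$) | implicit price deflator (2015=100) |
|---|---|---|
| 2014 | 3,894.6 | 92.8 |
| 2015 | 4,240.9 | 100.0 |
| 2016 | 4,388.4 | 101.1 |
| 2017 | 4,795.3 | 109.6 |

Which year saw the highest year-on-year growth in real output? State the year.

2016

2015: real = 4240.9/1.000 = 4240.90; growth vs 2014 (4196.77) = 1.05%.
2016: real = 4388.4/1.011 = 4340.65; growth vs 2015 (4240.90) = 2.35%.
2017: real = 4795.3/1.096 = 4375.27; growth vs 2016 (4340.65) = 0.80%.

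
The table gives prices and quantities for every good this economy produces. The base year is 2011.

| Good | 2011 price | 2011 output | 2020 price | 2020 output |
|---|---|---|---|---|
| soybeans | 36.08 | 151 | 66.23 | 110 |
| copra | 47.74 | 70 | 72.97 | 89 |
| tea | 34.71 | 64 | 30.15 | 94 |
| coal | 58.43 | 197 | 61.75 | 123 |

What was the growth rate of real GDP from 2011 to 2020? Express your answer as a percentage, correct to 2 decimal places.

Real GDP 2011 = Nominal GDP 2011 = 36.08·151 + 47.74·70 + 34.71·64 + 58.43·197 = 22522.03.
Real GDP 2020 (at 2011 prices) = 36.08·110 + 47.74·89 + 34.71·94 + 58.43·123 = 18667.29.
Real growth = 18667.29/22522.03 − 1 = -0.1712.

-17.12%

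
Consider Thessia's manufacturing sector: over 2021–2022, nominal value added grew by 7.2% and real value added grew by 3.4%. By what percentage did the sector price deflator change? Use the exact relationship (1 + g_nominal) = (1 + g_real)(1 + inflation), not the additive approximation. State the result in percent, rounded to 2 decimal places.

(1 + g_nom) = (1 + g_real)(1 + π), so π = 1.0720 / 1.0340 − 1 = 0.03675.

3.68%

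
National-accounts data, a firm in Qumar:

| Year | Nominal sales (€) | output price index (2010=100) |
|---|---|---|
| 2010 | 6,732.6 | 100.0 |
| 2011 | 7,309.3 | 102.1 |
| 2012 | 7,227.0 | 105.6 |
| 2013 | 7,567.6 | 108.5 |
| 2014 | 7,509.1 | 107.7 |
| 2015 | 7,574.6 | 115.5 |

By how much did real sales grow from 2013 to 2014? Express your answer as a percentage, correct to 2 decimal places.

Real sales 2013 = 7567.6/1.085 = 6974.75.
Real sales 2014 = 7509.1/1.077 = 6972.24.
Change = 6972.24/6974.75 − 1 = -0.0004.

-0.04%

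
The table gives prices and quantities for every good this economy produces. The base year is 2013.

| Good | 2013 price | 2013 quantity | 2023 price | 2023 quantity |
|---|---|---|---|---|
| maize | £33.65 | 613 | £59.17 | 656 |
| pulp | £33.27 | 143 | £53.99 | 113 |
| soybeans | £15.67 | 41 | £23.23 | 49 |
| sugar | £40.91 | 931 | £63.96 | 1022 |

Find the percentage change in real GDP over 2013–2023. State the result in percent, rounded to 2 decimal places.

6.70%

Real GDP 2013 = Nominal GDP 2013 = 33.65·613 + 33.27·143 + 15.67·41 + 40.91·931 = 64114.74.
Real GDP 2023 (at 2013 prices) = 33.65·656 + 33.27·113 + 15.67·49 + 40.91·1022 = 68411.76.
Real growth = 68411.76/64114.74 − 1 = 0.0670.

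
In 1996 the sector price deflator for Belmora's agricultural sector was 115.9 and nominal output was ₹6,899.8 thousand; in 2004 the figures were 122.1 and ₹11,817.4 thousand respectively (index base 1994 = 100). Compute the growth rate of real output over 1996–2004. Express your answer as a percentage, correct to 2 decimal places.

Real output 1996 = 6899.8 / 1.159 = 5953.24.
Real output 2004 = 11817.4 / 1.221 = 9678.46.
Real growth = 9678.46 / 5953.24 − 1 = 0.6257.

62.57%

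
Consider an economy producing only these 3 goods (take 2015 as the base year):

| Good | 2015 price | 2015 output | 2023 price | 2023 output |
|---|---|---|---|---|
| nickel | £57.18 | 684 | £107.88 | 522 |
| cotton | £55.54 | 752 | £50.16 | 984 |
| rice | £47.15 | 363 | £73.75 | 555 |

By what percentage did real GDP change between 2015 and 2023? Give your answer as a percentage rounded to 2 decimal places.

12.93%

Real GDP 2015 = Nominal GDP 2015 = 57.18·684 + 55.54·752 + 47.15·363 = 97992.65.
Real GDP 2023 (at 2015 prices) = 57.18·522 + 55.54·984 + 47.15·555 = 110667.57.
Real growth = 110667.57/97992.65 − 1 = 0.1293.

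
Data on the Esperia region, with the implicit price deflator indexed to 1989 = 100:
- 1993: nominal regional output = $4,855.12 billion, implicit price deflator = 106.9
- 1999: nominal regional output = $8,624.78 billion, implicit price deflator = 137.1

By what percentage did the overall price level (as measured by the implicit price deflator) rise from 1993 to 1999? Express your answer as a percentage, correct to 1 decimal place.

Price-level change = 137.1 / 106.9 − 1 = 0.2825.

28.3%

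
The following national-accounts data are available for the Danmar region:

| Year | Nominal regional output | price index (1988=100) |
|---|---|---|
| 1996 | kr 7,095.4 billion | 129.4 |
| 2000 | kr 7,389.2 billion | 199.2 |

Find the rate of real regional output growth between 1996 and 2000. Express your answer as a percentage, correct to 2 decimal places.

Deflate each year: 1996 → 7095.4/1.294 = 5483.31; 2000 → 7389.2/1.992 = 3709.44.
So real regional output changed by 3709.44/5483.31 − 1 = -0.3235, i.e. -32.35%.

-32.35%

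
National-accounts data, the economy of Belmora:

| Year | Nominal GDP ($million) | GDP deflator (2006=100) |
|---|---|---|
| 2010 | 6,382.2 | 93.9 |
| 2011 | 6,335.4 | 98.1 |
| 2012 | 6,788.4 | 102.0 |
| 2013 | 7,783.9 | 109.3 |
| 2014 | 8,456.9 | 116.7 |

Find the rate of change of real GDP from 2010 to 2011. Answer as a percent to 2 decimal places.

-4.98%

Real GDP 2010 = 6382.2/0.939 = 6796.81.
Real GDP 2011 = 6335.4/0.981 = 6458.10.
Change = 6458.10/6796.81 − 1 = -0.0498.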